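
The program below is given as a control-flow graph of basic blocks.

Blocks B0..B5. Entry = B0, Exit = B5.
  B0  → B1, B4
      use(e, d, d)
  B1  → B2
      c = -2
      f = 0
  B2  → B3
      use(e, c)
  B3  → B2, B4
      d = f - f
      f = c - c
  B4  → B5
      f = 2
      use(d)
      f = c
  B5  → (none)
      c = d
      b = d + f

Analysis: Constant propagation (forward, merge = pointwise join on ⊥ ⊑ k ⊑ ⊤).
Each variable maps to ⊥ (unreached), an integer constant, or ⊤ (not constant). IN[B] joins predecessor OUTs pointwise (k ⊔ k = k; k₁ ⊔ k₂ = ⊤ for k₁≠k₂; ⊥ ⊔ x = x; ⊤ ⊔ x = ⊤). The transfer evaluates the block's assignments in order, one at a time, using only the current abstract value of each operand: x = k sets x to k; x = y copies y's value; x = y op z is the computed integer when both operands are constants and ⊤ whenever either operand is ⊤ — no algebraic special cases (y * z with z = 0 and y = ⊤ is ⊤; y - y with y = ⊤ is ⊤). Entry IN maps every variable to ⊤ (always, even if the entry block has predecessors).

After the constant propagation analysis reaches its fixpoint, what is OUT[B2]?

Answer: {a: ⊤, b: ⊤, c: -2, d: ⊤, e: ⊤, f: 0}

Working:
Converged values:
  B0:   IN=(all ⊤)   OUT=(all ⊤)
  B1:   IN=(all ⊤)   OUT={c:-2, f:0; rest ⊤}
  B2:   IN={c:-2, f:0; rest ⊤}   OUT={c:-2, f:0; rest ⊤}
  B3:   IN={c:-2, f:0; rest ⊤}   OUT={c:-2, d:0, f:0; rest ⊤}
  B4:   IN=(all ⊤)   OUT=(all ⊤)
  B5:   IN=(all ⊤)   OUT=(all ⊤)

Merge at B2: IN[B2] = OUT[B1] ⊔ OUT[B3] = {a: ⊤, b: ⊤, c: -2, d: ⊤, e: ⊤, f: 0}
Applying B2's transfer function to that IN value gives OUT[B2] (row B2 above).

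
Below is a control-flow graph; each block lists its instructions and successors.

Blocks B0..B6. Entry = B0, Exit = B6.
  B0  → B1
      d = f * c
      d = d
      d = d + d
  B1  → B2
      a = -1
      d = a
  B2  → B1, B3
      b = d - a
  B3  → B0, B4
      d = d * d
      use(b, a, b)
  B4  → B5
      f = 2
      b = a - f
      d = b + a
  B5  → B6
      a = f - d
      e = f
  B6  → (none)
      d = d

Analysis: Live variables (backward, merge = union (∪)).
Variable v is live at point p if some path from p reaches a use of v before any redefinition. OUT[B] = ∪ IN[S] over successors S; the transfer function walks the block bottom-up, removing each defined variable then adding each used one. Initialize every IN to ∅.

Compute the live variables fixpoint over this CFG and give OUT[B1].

Answer: {a, c, d, f}

Derivation:
Converged values:
  B0:   IN={c, f}   OUT={c, f}
  B1:   IN={c, f}   OUT={a, c, d, f}
  B2:   IN={a, c, d, f}   OUT={a, b, c, d, f}
  B3:   IN={a, b, c, d, f}   OUT={a, c, f}
  B4:   IN={a}   OUT={d, f}
  B5:   IN={d, f}   OUT={d}
  B6:   IN={d}   OUT={}

Merge at B1: OUT[B1] = IN[B2] = {a, c, d, f}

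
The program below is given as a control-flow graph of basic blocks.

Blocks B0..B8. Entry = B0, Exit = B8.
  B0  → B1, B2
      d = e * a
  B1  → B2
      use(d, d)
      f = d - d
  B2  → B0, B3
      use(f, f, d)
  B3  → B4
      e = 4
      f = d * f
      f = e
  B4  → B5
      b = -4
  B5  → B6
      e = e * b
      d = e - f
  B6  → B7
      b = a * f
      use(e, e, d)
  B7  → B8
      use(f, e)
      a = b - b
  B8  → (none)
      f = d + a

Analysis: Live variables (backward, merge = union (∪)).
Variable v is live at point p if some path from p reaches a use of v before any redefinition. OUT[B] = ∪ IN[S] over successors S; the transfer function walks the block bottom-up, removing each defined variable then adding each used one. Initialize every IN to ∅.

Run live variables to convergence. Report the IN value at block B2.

Converged values:
  B0: | IN={a, e, f} | OUT={a, d, e, f}
  B1: | IN={a, d, e} | OUT={a, d, e, f}
  B2: | IN={a, d, e, f} | OUT={a, d, e, f}
  B3: | IN={a, d, f} | OUT={a, e, f}
  B4: | IN={a, e, f} | OUT={a, b, e, f}
  B5: | IN={a, b, e, f} | OUT={a, d, e, f}
  B6: | IN={a, d, e, f} | OUT={b, d, e, f}
  B7: | IN={b, d, e, f} | OUT={a, d}
  B8: | IN={a, d} | OUT={}

Merge at B2: OUT[B2] = IN[B0] ⊔ IN[B3] = {a, d, e, f}
Applying B2's transfer function to that OUT value gives IN[B2] (row B2 above).

Answer: {a, d, e, f}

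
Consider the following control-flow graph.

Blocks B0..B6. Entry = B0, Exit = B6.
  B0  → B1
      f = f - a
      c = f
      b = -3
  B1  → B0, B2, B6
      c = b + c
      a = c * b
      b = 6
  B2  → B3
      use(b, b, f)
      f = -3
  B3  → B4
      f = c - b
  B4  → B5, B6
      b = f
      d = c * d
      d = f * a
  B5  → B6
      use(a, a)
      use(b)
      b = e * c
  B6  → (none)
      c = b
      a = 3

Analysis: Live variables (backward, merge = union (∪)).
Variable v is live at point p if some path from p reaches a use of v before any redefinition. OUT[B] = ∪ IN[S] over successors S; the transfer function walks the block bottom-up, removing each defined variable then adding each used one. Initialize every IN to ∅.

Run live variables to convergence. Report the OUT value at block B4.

Fixpoint table:
  B0:   IN={a, d, e, f}   OUT={b, c, d, e, f}
  B1:   IN={b, c, d, e, f}   OUT={a, b, c, d, e, f}
  B2:   IN={a, b, c, d, e, f}   OUT={a, b, c, d, e}
  B3:   IN={a, b, c, d, e}   OUT={a, c, d, e, f}
  B4:   IN={a, c, d, e, f}   OUT={a, b, c, e}
  B5:   IN={a, b, c, e}   OUT={b}
  B6:   IN={b}   OUT={}

Merge at B4: OUT[B4] = IN[B5] ⊔ IN[B6] = {a, b, c, e}

Answer: {a, b, c, e}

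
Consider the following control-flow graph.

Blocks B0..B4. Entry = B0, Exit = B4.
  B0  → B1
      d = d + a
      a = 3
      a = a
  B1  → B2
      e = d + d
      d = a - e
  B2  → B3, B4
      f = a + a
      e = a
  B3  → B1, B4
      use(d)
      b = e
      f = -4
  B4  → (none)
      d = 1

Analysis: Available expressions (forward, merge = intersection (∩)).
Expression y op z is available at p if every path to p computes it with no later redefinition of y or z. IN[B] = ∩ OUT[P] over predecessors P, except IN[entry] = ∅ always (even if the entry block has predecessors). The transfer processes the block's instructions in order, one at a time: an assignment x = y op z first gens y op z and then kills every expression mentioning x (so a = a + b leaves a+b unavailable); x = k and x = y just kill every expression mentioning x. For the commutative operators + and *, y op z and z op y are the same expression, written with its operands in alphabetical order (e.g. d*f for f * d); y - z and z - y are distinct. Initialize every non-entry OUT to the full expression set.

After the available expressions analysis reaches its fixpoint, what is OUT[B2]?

Fixpoint table:
  B0: | IN={} | OUT={}
  B1: | IN={} | OUT={a-e}
  B2: | IN={a-e} | OUT={a+a}
  B3: | IN={a+a} | OUT={a+a}
  B4: | IN={a+a} | OUT={a+a}

Merge at B2: IN[B2] = OUT[B1] = {a-e}
Applying B2's transfer function to that IN value gives OUT[B2] (row B2 above).

Answer: {a+a}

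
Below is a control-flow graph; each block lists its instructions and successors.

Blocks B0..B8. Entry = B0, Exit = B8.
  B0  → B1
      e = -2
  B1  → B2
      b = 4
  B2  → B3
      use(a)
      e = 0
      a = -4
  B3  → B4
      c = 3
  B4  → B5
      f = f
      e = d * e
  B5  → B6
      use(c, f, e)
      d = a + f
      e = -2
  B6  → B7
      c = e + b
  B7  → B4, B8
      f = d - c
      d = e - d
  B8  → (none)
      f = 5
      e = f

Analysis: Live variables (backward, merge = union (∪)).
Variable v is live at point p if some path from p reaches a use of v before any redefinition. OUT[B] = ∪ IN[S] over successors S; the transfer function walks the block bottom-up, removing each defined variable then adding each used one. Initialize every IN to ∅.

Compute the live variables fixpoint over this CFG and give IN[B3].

Per-block solution:
  B0: | IN={a, d, f} | OUT={a, d, f}
  B1: | IN={a, d, f} | OUT={a, b, d, f}
  B2: | IN={a, b, d, f} | OUT={a, b, d, e, f}
  B3: | IN={a, b, d, e, f} | OUT={a, b, c, d, e, f}
  B4: | IN={a, b, c, d, e, f} | OUT={a, b, c, e, f}
  B5: | IN={a, b, c, e, f} | OUT={a, b, d, e}
  B6: | IN={a, b, d, e} | OUT={a, b, c, d, e}
  B7: | IN={a, b, c, d, e} | OUT={a, b, c, d, e, f}
  B8: | IN={} | OUT={}

Merge at B3: OUT[B3] = IN[B4] = {a, b, c, d, e, f}
Applying B3's transfer function to that OUT value gives IN[B3] (row B3 above).

Answer: {a, b, d, e, f}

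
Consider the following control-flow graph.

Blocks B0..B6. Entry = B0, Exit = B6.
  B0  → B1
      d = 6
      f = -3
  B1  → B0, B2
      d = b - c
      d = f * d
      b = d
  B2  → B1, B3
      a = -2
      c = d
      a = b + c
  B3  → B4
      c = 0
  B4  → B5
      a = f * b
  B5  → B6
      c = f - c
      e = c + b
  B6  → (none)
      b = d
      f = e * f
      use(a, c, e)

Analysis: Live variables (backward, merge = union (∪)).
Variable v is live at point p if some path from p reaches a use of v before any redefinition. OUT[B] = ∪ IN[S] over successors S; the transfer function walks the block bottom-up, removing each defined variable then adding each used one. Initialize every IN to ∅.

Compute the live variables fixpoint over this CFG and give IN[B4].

Answer: {b, c, d, f}

Working:
Per-block solution:
  B0:   IN={b, c}   OUT={b, c, f}
  B1:   IN={b, c, f}   OUT={b, c, d, f}
  B2:   IN={b, d, f}   OUT={b, c, d, f}
  B3:   IN={b, d, f}   OUT={b, c, d, f}
  B4:   IN={b, c, d, f}   OUT={a, b, c, d, f}
  B5:   IN={a, b, c, d, f}   OUT={a, c, d, e, f}
  B6:   IN={a, c, d, e, f}   OUT={}

Merge at B4: OUT[B4] = IN[B5] = {a, b, c, d, f}
Applying B4's transfer function to that OUT value gives IN[B4] (row B4 above).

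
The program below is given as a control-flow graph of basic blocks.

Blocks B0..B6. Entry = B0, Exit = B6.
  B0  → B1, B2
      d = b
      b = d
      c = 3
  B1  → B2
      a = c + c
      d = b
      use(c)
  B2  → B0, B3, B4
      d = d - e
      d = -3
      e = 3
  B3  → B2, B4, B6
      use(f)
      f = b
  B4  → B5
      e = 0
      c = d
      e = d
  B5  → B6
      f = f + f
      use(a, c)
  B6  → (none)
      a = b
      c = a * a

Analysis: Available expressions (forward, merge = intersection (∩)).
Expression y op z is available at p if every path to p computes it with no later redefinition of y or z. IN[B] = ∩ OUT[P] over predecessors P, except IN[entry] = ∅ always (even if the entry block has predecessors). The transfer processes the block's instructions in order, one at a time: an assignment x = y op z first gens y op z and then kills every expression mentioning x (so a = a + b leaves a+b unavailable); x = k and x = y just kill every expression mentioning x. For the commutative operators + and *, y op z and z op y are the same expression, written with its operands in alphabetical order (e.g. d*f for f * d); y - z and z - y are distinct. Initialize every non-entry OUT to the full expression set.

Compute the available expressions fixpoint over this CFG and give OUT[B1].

Answer: {c+c}

Trace:
Converged values:
  B0: | IN={} | OUT={}
  B1: | IN={} | OUT={c+c}
  B2: | IN={} | OUT={}
  B3: | IN={} | OUT={}
  B4: | IN={} | OUT={}
  B5: | IN={} | OUT={}
  B6: | IN={} | OUT={a*a}

Merge at B1: IN[B1] = OUT[B0] = {}
Applying B1's transfer function to that IN value gives OUT[B1] (row B1 above).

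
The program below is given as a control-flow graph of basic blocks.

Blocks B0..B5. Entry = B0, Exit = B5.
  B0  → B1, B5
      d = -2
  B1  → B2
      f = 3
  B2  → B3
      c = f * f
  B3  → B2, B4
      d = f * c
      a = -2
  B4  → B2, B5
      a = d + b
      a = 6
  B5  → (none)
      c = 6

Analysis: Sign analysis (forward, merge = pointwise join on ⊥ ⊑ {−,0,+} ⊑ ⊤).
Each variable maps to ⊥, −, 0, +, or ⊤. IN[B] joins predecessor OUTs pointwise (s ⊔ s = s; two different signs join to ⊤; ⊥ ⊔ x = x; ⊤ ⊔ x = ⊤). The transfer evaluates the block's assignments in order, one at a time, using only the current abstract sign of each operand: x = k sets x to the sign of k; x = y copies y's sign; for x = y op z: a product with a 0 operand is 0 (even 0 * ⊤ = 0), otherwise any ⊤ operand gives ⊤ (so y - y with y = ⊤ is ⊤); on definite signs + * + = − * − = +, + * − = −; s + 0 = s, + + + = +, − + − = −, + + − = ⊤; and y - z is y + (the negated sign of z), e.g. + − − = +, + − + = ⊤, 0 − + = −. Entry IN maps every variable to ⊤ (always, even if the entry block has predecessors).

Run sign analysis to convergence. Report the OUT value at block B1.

Fixpoint table:
  B0:  IN=(all ⊤)  OUT={d:-; rest ⊤}
  B1:  IN={d:-; rest ⊤}  OUT={d:-, f:+; rest ⊤}
  B2:  IN={f:+; rest ⊤}  OUT={c:+, f:+; rest ⊤}
  B3:  IN={c:+, f:+; rest ⊤}  OUT={a:-, c:+, d:+, f:+; rest ⊤}
  B4:  IN={a:-, c:+, d:+, f:+; rest ⊤}  OUT={a:+, c:+, d:+, f:+; rest ⊤}
  B5:  IN=(all ⊤)  OUT={c:+; rest ⊤}

Merge at B1: IN[B1] = OUT[B0] = {a: ⊤, b: ⊤, c: ⊤, d: -, e: ⊤, f: ⊤}
Applying B1's transfer function to that IN value gives OUT[B1] (row B1 above).

Answer: {a: ⊤, b: ⊤, c: ⊤, d: -, e: ⊤, f: +}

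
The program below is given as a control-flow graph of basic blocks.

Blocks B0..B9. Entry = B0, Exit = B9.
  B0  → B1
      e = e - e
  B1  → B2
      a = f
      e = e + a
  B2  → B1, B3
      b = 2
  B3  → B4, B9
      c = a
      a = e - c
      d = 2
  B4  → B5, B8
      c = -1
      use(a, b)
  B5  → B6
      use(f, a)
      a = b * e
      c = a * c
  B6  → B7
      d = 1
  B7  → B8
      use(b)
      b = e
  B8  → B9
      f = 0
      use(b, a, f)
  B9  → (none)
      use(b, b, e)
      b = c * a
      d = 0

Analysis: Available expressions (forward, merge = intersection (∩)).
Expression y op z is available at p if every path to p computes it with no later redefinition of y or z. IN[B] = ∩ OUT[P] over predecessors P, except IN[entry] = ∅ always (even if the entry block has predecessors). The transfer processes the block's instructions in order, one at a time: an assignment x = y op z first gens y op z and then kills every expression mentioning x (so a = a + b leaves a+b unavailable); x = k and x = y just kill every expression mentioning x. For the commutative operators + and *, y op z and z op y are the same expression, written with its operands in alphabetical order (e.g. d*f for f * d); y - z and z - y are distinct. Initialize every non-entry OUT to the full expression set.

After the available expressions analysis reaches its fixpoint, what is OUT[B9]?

Fixpoint table:
  B0:   IN={}   OUT={}
  B1:   IN={}   OUT={}
  B2:   IN={}   OUT={}
  B3:   IN={}   OUT={e-c}
  B4:   IN={e-c}   OUT={}
  B5:   IN={}   OUT={b*e}
  B6:   IN={b*e}   OUT={b*e}
  B7:   IN={b*e}   OUT={}
  B8:   IN={}   OUT={}
  B9:   IN={}   OUT={a*c}

Merge at B9: IN[B9] = OUT[B3] ∩ OUT[B8] = {}
Applying B9's transfer function to that IN value gives OUT[B9] (row B9 above).

Answer: {a*c}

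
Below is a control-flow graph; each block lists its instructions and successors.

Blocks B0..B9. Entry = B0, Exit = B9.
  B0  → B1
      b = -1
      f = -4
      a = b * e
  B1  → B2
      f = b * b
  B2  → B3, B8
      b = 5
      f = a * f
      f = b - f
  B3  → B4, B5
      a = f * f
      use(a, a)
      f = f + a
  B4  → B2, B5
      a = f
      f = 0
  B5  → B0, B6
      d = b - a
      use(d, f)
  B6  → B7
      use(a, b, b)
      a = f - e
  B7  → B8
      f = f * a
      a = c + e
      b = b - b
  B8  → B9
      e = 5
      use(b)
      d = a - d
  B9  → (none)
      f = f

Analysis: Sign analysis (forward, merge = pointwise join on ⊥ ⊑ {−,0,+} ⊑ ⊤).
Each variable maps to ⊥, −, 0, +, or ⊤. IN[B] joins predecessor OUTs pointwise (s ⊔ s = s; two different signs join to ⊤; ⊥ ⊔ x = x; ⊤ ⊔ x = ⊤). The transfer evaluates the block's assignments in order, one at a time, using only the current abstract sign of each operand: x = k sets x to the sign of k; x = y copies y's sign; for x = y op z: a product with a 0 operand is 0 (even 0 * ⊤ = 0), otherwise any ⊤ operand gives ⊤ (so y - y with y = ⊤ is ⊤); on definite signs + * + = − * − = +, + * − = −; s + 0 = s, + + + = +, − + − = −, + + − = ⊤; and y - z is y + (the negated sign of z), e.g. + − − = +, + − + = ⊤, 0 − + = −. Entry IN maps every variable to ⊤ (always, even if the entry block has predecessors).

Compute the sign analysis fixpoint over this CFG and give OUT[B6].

Answer: {a: ⊤, b: +, c: ⊤, d: ⊤, e: ⊤, f: ⊤}

Derivation:
Converged values:
  B0: | IN=(all ⊤) | OUT={b:-, f:-; rest ⊤}
  B1: | IN={b:-, f:-; rest ⊤} | OUT={b:-, f:+; rest ⊤}
  B2: | IN=(all ⊤) | OUT={b:+; rest ⊤}
  B3: | IN={b:+; rest ⊤} | OUT={b:+; rest ⊤}
  B4: | IN={b:+; rest ⊤} | OUT={b:+, f:0; rest ⊤}
  B5: | IN={b:+; rest ⊤} | OUT={b:+; rest ⊤}
  B6: | IN={b:+; rest ⊤} | OUT={b:+; rest ⊤}
  B7: | IN={b:+; rest ⊤} | OUT=(all ⊤)
  B8: | IN=(all ⊤) | OUT={e:+; rest ⊤}
  B9: | IN={e:+; rest ⊤} | OUT={e:+; rest ⊤}

Merge at B6: IN[B6] = OUT[B5] = {a: ⊤, b: +, c: ⊤, d: ⊤, e: ⊤, f: ⊤}
Applying B6's transfer function to that IN value gives OUT[B6] (row B6 above).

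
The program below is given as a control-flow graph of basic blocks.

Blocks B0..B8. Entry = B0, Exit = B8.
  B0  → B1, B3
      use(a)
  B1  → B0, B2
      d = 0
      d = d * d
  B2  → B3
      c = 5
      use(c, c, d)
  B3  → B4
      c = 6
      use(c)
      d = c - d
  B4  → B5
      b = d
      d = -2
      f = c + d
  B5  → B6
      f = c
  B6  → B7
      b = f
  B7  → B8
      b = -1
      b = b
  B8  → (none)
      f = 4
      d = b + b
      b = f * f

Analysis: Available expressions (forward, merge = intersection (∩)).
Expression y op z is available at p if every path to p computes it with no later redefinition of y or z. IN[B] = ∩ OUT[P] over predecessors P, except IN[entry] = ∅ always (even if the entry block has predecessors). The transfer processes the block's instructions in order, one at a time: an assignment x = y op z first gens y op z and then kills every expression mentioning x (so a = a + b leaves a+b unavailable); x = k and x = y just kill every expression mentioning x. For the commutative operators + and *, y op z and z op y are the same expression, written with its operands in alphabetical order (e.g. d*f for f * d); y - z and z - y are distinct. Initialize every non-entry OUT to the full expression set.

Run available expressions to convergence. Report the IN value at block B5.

Answer: {c+d}

Derivation:
Converged values:
  B0:  IN={}  OUT={}
  B1:  IN={}  OUT={}
  B2:  IN={}  OUT={}
  B3:  IN={}  OUT={}
  B4:  IN={}  OUT={c+d}
  B5:  IN={c+d}  OUT={c+d}
  B6:  IN={c+d}  OUT={c+d}
  B7:  IN={c+d}  OUT={c+d}
  B8:  IN={c+d}  OUT={f*f}

Merge at B5: IN[B5] = OUT[B4] = {c+d}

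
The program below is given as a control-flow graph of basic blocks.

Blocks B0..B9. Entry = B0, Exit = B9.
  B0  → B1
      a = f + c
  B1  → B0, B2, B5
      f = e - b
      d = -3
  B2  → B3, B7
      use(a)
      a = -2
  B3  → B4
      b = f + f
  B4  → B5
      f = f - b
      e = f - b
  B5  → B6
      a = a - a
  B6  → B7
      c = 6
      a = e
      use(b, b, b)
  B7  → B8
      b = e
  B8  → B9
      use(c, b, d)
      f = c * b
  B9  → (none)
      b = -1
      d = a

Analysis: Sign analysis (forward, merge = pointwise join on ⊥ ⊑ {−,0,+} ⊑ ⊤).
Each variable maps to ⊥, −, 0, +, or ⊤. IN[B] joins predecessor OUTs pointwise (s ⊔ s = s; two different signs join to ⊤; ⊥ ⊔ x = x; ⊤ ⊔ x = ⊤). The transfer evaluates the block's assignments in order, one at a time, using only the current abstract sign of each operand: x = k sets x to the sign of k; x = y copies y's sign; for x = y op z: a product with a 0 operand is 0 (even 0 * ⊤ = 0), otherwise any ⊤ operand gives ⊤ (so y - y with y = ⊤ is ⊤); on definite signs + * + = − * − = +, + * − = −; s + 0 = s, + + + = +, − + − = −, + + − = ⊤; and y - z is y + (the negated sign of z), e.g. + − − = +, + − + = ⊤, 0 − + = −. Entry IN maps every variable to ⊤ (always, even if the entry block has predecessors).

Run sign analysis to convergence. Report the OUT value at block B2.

Converged values:
  B0: | IN=(all ⊤) | OUT=(all ⊤)
  B1: | IN=(all ⊤) | OUT={d:-; rest ⊤}
  B2: | IN={d:-; rest ⊤} | OUT={a:-, d:-; rest ⊤}
  B3: | IN={a:-, d:-; rest ⊤} | OUT={a:-, d:-; rest ⊤}
  B4: | IN={a:-, d:-; rest ⊤} | OUT={a:-, d:-; rest ⊤}
  B5: | IN={d:-; rest ⊤} | OUT={d:-; rest ⊤}
  B6: | IN={d:-; rest ⊤} | OUT={c:+, d:-; rest ⊤}
  B7: | IN={d:-; rest ⊤} | OUT={d:-; rest ⊤}
  B8: | IN={d:-; rest ⊤} | OUT={d:-; rest ⊤}
  B9: | IN={d:-; rest ⊤} | OUT={b:-; rest ⊤}

Merge at B2: IN[B2] = OUT[B1] = {a: ⊤, b: ⊤, c: ⊤, d: -, e: ⊤, f: ⊤}
Applying B2's transfer function to that IN value gives OUT[B2] (row B2 above).

Answer: {a: -, b: ⊤, c: ⊤, d: -, e: ⊤, f: ⊤}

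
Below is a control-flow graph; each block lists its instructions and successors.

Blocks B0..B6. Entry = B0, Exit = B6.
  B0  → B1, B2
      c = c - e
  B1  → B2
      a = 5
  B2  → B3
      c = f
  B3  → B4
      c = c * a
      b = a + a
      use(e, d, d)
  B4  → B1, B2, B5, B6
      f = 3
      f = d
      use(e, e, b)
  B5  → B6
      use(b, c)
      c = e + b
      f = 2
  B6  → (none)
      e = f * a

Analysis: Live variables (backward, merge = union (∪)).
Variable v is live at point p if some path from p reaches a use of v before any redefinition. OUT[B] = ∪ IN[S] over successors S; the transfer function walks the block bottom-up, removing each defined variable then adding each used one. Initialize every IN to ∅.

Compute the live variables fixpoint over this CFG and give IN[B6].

Answer: {a, f}

Derivation:
Per-block solution:
  B0: | IN={a, c, d, e, f} | OUT={a, d, e, f}
  B1: | IN={d, e, f} | OUT={a, d, e, f}
  B2: | IN={a, d, e, f} | OUT={a, c, d, e}
  B3: | IN={a, c, d, e} | OUT={a, b, c, d, e}
  B4: | IN={a, b, c, d, e} | OUT={a, b, c, d, e, f}
  B5: | IN={a, b, c, e} | OUT={a, f}
  B6: | IN={a, f} | OUT={}

B6 is the boundary node: OUT[B6] = {}
Applying B6's transfer function to that OUT value gives IN[B6] (row B6 above).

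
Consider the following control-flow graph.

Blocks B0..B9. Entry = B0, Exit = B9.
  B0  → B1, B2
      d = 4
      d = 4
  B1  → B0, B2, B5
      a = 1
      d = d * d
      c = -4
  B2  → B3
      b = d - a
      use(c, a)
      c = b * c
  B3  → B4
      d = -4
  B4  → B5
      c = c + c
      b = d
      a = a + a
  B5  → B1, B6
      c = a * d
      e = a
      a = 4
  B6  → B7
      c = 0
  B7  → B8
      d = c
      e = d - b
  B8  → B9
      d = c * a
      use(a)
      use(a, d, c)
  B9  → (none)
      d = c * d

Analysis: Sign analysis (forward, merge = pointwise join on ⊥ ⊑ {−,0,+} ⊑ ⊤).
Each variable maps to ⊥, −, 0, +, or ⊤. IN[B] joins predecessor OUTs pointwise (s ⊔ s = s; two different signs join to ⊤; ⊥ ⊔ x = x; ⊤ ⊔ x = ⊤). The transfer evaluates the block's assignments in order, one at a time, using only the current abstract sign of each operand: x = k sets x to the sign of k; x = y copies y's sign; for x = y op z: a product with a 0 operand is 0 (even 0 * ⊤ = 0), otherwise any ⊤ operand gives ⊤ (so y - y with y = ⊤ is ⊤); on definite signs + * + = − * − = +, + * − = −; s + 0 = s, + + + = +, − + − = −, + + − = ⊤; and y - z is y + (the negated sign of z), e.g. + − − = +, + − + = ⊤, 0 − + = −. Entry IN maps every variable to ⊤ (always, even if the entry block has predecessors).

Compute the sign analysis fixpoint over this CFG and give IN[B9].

Converged values:
  B0: | IN=(all ⊤) | OUT={d:+; rest ⊤}
  B1: | IN=(all ⊤) | OUT={a:+, c:-; rest ⊤}
  B2: | IN=(all ⊤) | OUT=(all ⊤)
  B3: | IN=(all ⊤) | OUT={d:-; rest ⊤}
  B4: | IN={d:-; rest ⊤} | OUT={b:-, d:-; rest ⊤}
  B5: | IN=(all ⊤) | OUT={a:+; rest ⊤}
  B6: | IN={a:+; rest ⊤} | OUT={a:+, c:0; rest ⊤}
  B7: | IN={a:+, c:0; rest ⊤} | OUT={a:+, c:0, d:0; rest ⊤}
  B8: | IN={a:+, c:0, d:0; rest ⊤} | OUT={a:+, c:0, d:0; rest ⊤}
  B9: | IN={a:+, c:0, d:0; rest ⊤} | OUT={a:+, c:0, d:0; rest ⊤}

Merge at B9: IN[B9] = OUT[B8] = {a: +, b: ⊤, c: 0, d: 0, e: ⊤, f: ⊤}

Answer: {a: +, b: ⊤, c: 0, d: 0, e: ⊤, f: ⊤}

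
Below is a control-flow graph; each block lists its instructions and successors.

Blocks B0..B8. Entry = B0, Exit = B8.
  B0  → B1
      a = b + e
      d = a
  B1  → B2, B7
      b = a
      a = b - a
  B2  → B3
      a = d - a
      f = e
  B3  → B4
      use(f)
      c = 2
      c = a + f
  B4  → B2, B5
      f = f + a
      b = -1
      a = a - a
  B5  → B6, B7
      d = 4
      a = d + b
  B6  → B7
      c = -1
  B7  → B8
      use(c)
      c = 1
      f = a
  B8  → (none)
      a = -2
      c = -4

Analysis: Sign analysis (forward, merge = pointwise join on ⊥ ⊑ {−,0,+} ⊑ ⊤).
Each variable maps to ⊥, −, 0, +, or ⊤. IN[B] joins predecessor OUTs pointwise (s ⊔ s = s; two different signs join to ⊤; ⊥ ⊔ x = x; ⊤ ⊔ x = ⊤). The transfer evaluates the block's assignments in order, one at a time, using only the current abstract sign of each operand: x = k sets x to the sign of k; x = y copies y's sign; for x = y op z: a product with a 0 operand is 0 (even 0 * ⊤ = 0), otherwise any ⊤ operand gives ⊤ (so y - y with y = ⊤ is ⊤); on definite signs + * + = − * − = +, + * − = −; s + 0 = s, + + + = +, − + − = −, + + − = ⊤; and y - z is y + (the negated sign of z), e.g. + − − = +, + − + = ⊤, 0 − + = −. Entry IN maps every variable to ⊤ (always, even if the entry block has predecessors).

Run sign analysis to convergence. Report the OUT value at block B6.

Converged values:
  B0: | IN=(all ⊤) | OUT=(all ⊤)
  B1: | IN=(all ⊤) | OUT=(all ⊤)
  B2: | IN=(all ⊤) | OUT=(all ⊤)
  B3: | IN=(all ⊤) | OUT=(all ⊤)
  B4: | IN=(all ⊤) | OUT={b:-; rest ⊤}
  B5: | IN={b:-; rest ⊤} | OUT={b:-, d:+; rest ⊤}
  B6: | IN={b:-, d:+; rest ⊤} | OUT={b:-, c:-, d:+; rest ⊤}
  B7: | IN=(all ⊤) | OUT={c:+; rest ⊤}
  B8: | IN={c:+; rest ⊤} | OUT={a:-, c:-; rest ⊤}

Merge at B6: IN[B6] = OUT[B5] = {a: ⊤, b: -, c: ⊤, d: +, e: ⊤, f: ⊤}
Applying B6's transfer function to that IN value gives OUT[B6] (row B6 above).

Answer: {a: ⊤, b: -, c: -, d: +, e: ⊤, f: ⊤}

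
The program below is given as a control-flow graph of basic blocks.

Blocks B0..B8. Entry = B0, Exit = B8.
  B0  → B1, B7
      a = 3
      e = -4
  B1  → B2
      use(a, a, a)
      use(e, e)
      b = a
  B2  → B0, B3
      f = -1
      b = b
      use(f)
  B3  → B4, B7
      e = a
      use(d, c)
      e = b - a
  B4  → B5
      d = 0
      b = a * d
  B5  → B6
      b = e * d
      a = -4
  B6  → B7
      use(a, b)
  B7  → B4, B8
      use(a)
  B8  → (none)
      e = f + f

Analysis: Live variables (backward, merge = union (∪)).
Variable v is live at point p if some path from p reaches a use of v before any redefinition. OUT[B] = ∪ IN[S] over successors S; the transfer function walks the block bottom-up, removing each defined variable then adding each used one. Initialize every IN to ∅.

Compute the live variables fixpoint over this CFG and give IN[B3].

Converged values:
  B0:   IN={c, d, f}   OUT={a, c, d, e, f}
  B1:   IN={a, c, d, e}   OUT={a, b, c, d}
  B2:   IN={a, b, c, d}   OUT={a, b, c, d, f}
  B3:   IN={a, b, c, d, f}   OUT={a, e, f}
  B4:   IN={a, e, f}   OUT={d, e, f}
  B5:   IN={d, e, f}   OUT={a, b, e, f}
  B6:   IN={a, b, e, f}   OUT={a, e, f}
  B7:   IN={a, e, f}   OUT={a, e, f}
  B8:   IN={f}   OUT={}

Merge at B3: OUT[B3] = IN[B4] ⊔ IN[B7] = {a, e, f}
Applying B3's transfer function to that OUT value gives IN[B3] (row B3 above).

Answer: {a, b, c, d, f}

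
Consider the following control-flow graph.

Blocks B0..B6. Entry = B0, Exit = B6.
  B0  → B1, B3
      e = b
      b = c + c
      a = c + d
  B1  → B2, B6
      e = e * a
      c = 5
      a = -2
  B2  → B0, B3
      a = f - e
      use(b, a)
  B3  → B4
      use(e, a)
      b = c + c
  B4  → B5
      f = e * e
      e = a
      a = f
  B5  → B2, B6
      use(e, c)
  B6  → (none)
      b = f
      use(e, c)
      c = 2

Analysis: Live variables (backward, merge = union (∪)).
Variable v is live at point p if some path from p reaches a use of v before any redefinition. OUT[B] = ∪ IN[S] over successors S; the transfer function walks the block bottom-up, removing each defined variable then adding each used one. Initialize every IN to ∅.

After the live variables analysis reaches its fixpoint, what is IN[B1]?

Answer: {a, b, d, e, f}

Trace:
Fixpoint table:
  B0: | IN={b, c, d, f} | OUT={a, b, c, d, e, f}
  B1: | IN={a, b, d, e, f} | OUT={b, c, d, e, f}
  B2: | IN={b, c, d, e, f} | OUT={a, b, c, d, e, f}
  B3: | IN={a, c, d, e} | OUT={a, b, c, d, e}
  B4: | IN={a, b, c, d, e} | OUT={b, c, d, e, f}
  B5: | IN={b, c, d, e, f} | OUT={b, c, d, e, f}
  B6: | IN={c, e, f} | OUT={}

Merge at B1: OUT[B1] = IN[B2] ⊔ IN[B6] = {b, c, d, e, f}
Applying B1's transfer function to that OUT value gives IN[B1] (row B1 above).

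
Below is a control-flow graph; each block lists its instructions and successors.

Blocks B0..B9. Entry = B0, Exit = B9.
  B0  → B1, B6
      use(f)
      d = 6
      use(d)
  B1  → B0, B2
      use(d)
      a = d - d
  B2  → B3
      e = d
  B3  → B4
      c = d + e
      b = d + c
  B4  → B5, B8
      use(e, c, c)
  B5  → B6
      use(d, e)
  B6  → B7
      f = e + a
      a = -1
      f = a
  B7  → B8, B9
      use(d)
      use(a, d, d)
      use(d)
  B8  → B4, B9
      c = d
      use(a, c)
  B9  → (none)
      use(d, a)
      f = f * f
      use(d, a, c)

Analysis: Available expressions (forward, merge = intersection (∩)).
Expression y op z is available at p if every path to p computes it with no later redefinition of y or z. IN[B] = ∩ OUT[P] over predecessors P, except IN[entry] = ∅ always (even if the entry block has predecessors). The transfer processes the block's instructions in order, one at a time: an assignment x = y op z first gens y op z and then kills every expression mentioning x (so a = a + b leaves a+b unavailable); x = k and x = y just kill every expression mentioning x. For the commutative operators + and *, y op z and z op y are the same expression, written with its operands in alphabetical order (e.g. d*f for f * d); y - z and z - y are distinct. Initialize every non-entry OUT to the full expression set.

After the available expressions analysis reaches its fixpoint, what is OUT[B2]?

Answer: {d-d}

Working:
Per-block solution:
  B0: | IN={} | OUT={}
  B1: | IN={} | OUT={d-d}
  B2: | IN={d-d} | OUT={d-d}
  B3: | IN={d-d} | OUT={c+d, d+e, d-d}
  B4: | IN={} | OUT={}
  B5: | IN={} | OUT={}
  B6: | IN={} | OUT={}
  B7: | IN={} | OUT={}
  B8: | IN={} | OUT={}
  B9: | IN={} | OUT={}

Merge at B2: IN[B2] = OUT[B1] = {d-d}
Applying B2's transfer function to that IN value gives OUT[B2] (row B2 above).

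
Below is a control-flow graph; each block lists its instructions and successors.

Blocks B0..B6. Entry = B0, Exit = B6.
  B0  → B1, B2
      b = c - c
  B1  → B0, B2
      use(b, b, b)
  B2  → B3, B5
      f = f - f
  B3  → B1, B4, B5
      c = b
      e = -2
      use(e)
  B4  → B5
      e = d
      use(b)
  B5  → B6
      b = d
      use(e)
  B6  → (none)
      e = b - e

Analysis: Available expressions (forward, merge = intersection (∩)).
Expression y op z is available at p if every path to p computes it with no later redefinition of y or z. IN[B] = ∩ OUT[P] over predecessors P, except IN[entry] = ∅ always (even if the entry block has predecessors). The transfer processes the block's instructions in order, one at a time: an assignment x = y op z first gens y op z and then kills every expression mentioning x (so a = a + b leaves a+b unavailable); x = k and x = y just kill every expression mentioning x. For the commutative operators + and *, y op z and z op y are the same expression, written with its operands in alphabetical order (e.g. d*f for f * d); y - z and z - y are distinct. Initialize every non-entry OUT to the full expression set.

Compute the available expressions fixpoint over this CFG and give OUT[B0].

Fixpoint table:
  B0:   IN={}   OUT={c-c}
  B1:   IN={}   OUT={}
  B2:   IN={}   OUT={}
  B3:   IN={}   OUT={}
  B4:   IN={}   OUT={}
  B5:   IN={}   OUT={}
  B6:   IN={}   OUT={}

Merge at B0 (entry node, so the boundary value {} is joined with the incoming edge(s)): IN[B0] = {} ∩ OUT[B1] = {}
Applying B0's transfer function to that IN value gives OUT[B0] (row B0 above).

Answer: {c-c}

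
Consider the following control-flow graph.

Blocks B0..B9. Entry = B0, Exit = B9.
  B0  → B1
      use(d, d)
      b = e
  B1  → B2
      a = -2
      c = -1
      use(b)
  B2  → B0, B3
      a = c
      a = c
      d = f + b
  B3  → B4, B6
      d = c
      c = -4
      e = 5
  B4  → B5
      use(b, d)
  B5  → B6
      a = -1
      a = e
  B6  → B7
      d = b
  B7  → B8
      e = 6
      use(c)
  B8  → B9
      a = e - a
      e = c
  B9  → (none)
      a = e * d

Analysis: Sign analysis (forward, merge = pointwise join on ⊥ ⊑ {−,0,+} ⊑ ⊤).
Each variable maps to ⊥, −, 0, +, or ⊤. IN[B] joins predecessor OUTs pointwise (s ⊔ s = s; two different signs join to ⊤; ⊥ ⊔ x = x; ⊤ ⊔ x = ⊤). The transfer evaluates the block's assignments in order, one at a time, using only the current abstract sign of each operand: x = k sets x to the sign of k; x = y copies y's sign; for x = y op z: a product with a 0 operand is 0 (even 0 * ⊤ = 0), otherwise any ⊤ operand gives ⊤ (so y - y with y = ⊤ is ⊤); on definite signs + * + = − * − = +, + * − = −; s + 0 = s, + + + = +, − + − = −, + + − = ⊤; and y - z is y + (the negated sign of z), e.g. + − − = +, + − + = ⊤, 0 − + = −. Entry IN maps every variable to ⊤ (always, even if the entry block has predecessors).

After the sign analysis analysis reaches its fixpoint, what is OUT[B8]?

Fixpoint table:
  B0:   IN=(all ⊤)   OUT=(all ⊤)
  B1:   IN=(all ⊤)   OUT={a:-, c:-; rest ⊤}
  B2:   IN={a:-, c:-; rest ⊤}   OUT={a:-, c:-; rest ⊤}
  B3:   IN={a:-, c:-; rest ⊤}   OUT={a:-, c:-, d:-, e:+; rest ⊤}
  B4:   IN={a:-, c:-, d:-, e:+; rest ⊤}   OUT={a:-, c:-, d:-, e:+; rest ⊤}
  B5:   IN={a:-, c:-, d:-, e:+; rest ⊤}   OUT={a:+, c:-, d:-, e:+; rest ⊤}
  B6:   IN={c:-, d:-, e:+; rest ⊤}   OUT={c:-, e:+; rest ⊤}
  B7:   IN={c:-, e:+; rest ⊤}   OUT={c:-, e:+; rest ⊤}
  B8:   IN={c:-, e:+; rest ⊤}   OUT={c:-, e:-; rest ⊤}
  B9:   IN={c:-, e:-; rest ⊤}   OUT={c:-, e:-; rest ⊤}

Merge at B8: IN[B8] = OUT[B7] = {a: ⊤, b: ⊤, c: -, d: ⊤, e: +, f: ⊤}
Applying B8's transfer function to that IN value gives OUT[B8] (row B8 above).

Answer: {a: ⊤, b: ⊤, c: -, d: ⊤, e: -, f: ⊤}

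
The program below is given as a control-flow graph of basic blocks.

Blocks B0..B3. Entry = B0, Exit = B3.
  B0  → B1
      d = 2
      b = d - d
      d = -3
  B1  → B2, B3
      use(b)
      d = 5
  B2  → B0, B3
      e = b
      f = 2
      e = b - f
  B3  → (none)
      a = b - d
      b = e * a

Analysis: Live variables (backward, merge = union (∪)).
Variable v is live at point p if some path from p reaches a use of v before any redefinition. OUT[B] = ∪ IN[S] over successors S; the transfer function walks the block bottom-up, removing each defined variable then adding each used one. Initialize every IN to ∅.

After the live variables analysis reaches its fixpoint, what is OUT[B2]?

Fixpoint table:
  B0:  IN={e}  OUT={b, e}
  B1:  IN={b, e}  OUT={b, d, e}
  B2:  IN={b, d}  OUT={b, d, e}
  B3:  IN={b, d, e}  OUT={}

Merge at B2: OUT[B2] = IN[B0] ⊔ IN[B3] = {b, d, e}

Answer: {b, d, e}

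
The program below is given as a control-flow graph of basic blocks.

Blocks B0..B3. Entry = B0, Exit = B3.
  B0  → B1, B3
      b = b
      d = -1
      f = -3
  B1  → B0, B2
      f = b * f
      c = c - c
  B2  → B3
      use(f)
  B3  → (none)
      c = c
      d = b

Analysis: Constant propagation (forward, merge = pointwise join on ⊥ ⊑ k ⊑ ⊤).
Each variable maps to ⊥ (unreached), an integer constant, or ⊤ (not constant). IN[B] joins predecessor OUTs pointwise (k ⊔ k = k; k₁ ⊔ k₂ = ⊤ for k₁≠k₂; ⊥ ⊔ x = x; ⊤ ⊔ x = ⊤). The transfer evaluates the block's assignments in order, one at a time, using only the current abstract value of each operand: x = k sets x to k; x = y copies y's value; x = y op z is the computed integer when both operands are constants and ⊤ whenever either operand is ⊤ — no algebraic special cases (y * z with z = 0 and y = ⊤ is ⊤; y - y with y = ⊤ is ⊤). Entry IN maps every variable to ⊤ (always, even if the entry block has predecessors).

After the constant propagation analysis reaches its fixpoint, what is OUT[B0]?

Answer: {a: ⊤, b: ⊤, c: ⊤, d: -1, e: ⊤, f: -3}

Working:
Per-block solution:
  B0:  IN=(all ⊤)  OUT={d:-1, f:-3; rest ⊤}
  B1:  IN={d:-1, f:-3; rest ⊤}  OUT={d:-1; rest ⊤}
  B2:  IN={d:-1; rest ⊤}  OUT={d:-1; rest ⊤}
  B3:  IN={d:-1; rest ⊤}  OUT=(all ⊤)

Merge at B0 (entry node, so the boundary value (all ⊤) is joined with the incoming edge(s)): IN[B0] = (all ⊤) ⊔ OUT[B1] = {a: ⊤, b: ⊤, c: ⊤, d: ⊤, e: ⊤, f: ⊤}
Applying B0's transfer function to that IN value gives OUT[B0] (row B0 above).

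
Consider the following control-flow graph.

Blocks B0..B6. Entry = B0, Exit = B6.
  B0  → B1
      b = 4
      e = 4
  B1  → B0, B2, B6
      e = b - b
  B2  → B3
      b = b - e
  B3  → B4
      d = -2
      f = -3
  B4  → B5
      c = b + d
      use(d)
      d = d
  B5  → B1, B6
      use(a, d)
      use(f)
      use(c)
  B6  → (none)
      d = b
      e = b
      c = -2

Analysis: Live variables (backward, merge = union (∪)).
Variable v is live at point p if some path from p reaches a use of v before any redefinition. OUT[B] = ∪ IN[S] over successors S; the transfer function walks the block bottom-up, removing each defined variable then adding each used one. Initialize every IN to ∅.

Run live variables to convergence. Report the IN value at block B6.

Fixpoint table:
  B0: | IN={a} | OUT={a, b}
  B1: | IN={a, b} | OUT={a, b, e}
  B2: | IN={a, b, e} | OUT={a, b}
  B3: | IN={a, b} | OUT={a, b, d, f}
  B4: | IN={a, b, d, f} | OUT={a, b, c, d, f}
  B5: | IN={a, b, c, d, f} | OUT={a, b}
  B6: | IN={b} | OUT={}

B6 is the boundary node: OUT[B6] = {}
Applying B6's transfer function to that OUT value gives IN[B6] (row B6 above).

Answer: {b}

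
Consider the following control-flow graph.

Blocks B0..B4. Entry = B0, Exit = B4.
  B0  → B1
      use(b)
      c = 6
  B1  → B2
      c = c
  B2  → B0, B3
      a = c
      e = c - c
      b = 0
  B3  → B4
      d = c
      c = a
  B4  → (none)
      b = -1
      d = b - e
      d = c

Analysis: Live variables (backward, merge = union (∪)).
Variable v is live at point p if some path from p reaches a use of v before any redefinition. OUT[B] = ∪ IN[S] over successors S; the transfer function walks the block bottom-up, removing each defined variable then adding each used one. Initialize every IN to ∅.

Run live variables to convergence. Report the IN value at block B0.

Converged values:
  B0: | IN={b} | OUT={c}
  B1: | IN={c} | OUT={c}
  B2: | IN={c} | OUT={a, b, c, e}
  B3: | IN={a, c, e} | OUT={c, e}
  B4: | IN={c, e} | OUT={}

Merge at B0: OUT[B0] = IN[B1] = {c}
Applying B0's transfer function to that OUT value gives IN[B0] (row B0 above).

Answer: {b}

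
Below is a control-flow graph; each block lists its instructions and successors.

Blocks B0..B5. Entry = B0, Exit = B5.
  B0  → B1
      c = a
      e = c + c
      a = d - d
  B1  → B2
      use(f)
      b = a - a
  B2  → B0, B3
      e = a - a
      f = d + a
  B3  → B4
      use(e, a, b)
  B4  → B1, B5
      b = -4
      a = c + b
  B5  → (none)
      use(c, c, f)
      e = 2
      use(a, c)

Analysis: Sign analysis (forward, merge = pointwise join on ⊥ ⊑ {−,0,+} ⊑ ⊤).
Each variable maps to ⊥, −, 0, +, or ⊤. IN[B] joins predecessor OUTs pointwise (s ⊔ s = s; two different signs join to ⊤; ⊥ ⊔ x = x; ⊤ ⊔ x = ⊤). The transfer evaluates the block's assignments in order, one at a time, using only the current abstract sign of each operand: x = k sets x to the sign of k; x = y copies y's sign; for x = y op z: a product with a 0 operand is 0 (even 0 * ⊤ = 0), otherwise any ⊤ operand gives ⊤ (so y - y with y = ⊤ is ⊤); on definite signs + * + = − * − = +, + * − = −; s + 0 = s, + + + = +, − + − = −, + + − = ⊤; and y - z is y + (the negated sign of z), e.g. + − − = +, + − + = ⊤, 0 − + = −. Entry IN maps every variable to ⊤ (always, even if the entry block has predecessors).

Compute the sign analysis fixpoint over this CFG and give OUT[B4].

Answer: {a: ⊤, b: -, c: ⊤, d: ⊤, e: ⊤, f: ⊤}

Derivation:
Fixpoint table:
  B0:   IN=(all ⊤)   OUT=(all ⊤)
  B1:   IN=(all ⊤)   OUT=(all ⊤)
  B2:   IN=(all ⊤)   OUT=(all ⊤)
  B3:   IN=(all ⊤)   OUT=(all ⊤)
  B4:   IN=(all ⊤)   OUT={b:-; rest ⊤}
  B5:   IN={b:-; rest ⊤}   OUT={b:-, e:+; rest ⊤}

Merge at B4: IN[B4] = OUT[B3] = {a: ⊤, b: ⊤, c: ⊤, d: ⊤, e: ⊤, f: ⊤}
Applying B4's transfer function to that IN value gives OUT[B4] (row B4 above).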